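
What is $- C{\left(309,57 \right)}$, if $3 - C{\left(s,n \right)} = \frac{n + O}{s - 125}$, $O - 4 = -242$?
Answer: $- \frac{733}{184} \approx -3.9837$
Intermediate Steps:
$O = -238$ ($O = 4 - 242 = -238$)
$C{\left(s,n \right)} = 3 - \frac{-238 + n}{-125 + s}$ ($C{\left(s,n \right)} = 3 - \frac{n - 238}{s - 125} = 3 - \frac{-238 + n}{-125 + s}$)
$- C{\left(309,57 \right)} = - \frac{-137 - 57 + 3 \cdot 309}{-125 + 309} = - \frac{-137 - 57 + 927}{184} = - \frac{733}{184}$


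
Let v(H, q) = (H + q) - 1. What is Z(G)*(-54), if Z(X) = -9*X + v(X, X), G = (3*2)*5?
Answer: 11394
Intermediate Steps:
G = 30 (G = 6*5 = 30)
v(H, q) = -1 + H + q
Z(X) = -1 - 7*X (Z(X) = -9*X + (-1 + X + X) = -9*X + (-1 + 2*X) = -1 - 7*X)
Z(G)*(-54) = (-1 - 7*30)*(-54) = (-1 - 210)*(-54) = -211*(-54) = 11394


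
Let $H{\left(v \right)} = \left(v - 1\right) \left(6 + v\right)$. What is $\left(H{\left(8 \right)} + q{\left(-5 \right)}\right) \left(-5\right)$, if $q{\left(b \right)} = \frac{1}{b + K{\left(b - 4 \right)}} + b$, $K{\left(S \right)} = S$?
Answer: $- \frac{6505}{14} \approx -464.64$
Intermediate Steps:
$H{\left(v \right)} = \left(-1 + v\right) \left(6 + v\right)$
$q{\left(b \right)} = b + \frac{1}{-4 + 2 b}$ ($q{\left(b \right)} = \frac{1}{b + \left(b - 4\right)} + b = \frac{1}{b + \left(-4 + b\right)} + b = \frac{1}{-4 + 2 b} + b = b + \frac{1}{-4 + 2 b}$)
$\left(H{\left(8 \right)} + q{\left(-5 \right)}\right) \left(-5\right) = \left(\left(-6 + 8^{2} + 5 \cdot 8\right) + \frac{1 + \left(-5\right)^{2} - 5 \left(-4 - 5\right)}{2 \left(-2 - 5\right)}\right) \left(-5\right) = \left(\left(-6 + 64 + 40\right) + \frac{1 + 25 - -45}{2 \left(-7\right)}\right) \left(-5\right) = \left(98 + \frac{1}{2} \left(- \frac{1}{7}\right) \left(1 + 25 + 45\right)\right) \left(-5\right) = \left(98 + \frac{1}{2} \left(- \frac{1}{7}\right) 71\right) \left(-5\right) = \left(98 - \frac{71}{14}\right) \left(-5\right) = \frac{1301}{14} \left(-5\right) = - \frac{6505}{14}$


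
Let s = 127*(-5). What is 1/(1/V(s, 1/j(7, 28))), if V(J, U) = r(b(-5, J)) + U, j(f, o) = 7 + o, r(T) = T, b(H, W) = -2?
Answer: -69/35 ≈ -1.9714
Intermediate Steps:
s = -635
V(J, U) = -2 + U
1/(1/V(s, 1/j(7, 28))) = 1/(1/(-2 + 1/(7 + 28))) = 1/(1/(-2 + 1/35)) = 1/(1/(-69/35)) = 1/(-35/69) = -69/35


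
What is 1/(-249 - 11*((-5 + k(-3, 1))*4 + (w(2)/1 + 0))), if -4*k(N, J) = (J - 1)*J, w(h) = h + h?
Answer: -1/73 ≈ -0.013699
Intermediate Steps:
w(h) = 2*h
k(N, J) = -J*(-1 + J)/4 (k(N, J) = -(J - 1)*J/4 = -(-1 + J)*J/4 = -J*(-1 + J)/4)
1/(-249 - 11*((-5 + k(-3, 1))*4 + (w(2)/1 + 0))) = 1/(-249 - 11*((-5 + (¼)*1*(1 - 1*1))*4 + ((2*2)/1 + 0))) = 1/(-249 - 11*((-5 + (¼)*1*(1 - 1))*4 + (1*4 + 0))) = 1/(-249 - 11*((-5 + (¼)*1*0)*4 + (4 + 0))) = 1/(-249 - 11*((-5 + 0)*4 + 4)) = 1/(-249 - 11*(-5*4 + 4)) = 1/(-249 - 11*(-20 + 4)) = 1/(-249 - 11*(-16)) = 1/(-249 + 176) = 1/(-73) = -1/73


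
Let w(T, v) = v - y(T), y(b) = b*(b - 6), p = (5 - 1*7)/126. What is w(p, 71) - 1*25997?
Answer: -102900673/3969 ≈ -25926.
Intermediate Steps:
p = -1/63 (p = (5 - 7)*(1/126) = -2*1/126 = -1/63 ≈ -0.015873)
y(b) = b*(-6 + b)
w(T, v) = v - T*(-6 + T)
w(p, 71) - 1*25997 = (71 - 1*(-1/63)*(-6 - 1/63)) - 1*25997 = (71 - 1*(-1/63)*(-379/63)) - 25997 = (71 - 379/3969) - 25997 = 281420/3969 - 25997 = -102900673/3969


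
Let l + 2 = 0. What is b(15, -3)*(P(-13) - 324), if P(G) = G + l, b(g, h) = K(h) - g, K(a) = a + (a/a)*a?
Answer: 7119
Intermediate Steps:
l = -2 (l = -2 + 0 = -2)
K(a) = 2*a (K(a) = a + 1*a = a + a = 2*a)
b(g, h) = -g + 2*h (b(g, h) = 2*h - g = -g + 2*h)
P(G) = -2 + G (P(G) = G - 2 = -2 + G)
b(15, -3)*(P(-13) - 324) = (-1*15 + 2*(-3))*((-2 - 13) - 324) = (-15 - 6)*(-15 - 324) = -21*(-339) = 7119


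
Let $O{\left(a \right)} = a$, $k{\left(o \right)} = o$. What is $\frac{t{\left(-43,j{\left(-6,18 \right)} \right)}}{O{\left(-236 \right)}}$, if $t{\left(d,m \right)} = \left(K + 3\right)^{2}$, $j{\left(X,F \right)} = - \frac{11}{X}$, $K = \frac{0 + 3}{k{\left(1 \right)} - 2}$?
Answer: $0$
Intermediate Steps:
$K = -3$ ($K = \frac{0 + 3}{1 - 2} = \frac{3}{-1} = 3 \left(-1\right) = -3$)
$t{\left(d,m \right)} = 0$ ($t{\left(d,m \right)} = \left(-3 + 3\right)^{2} = 0^{2} = 0$)
$\frac{t{\left(-43,j{\left(-6,18 \right)} \right)}}{O{\left(-236 \right)}} = \frac{0}{-236} = 0 \left(- \frac{1}{236}\right) = 0$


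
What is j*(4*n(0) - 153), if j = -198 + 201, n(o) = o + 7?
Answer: -375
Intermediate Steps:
n(o) = 7 + o
j = 3
j*(4*n(0) - 153) = 3*(4*(7 + 0) - 153) = 3*(4*7 - 153) = 3*(28 - 153) = 3*(-125) = -375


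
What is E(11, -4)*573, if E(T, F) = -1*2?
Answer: -1146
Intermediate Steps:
E(T, F) = -2
E(11, -4)*573 = -2*573 = -1146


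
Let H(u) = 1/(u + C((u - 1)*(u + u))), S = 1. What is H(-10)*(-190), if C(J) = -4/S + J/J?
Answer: 190/13 ≈ 14.615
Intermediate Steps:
C(J) = -3 (C(J) = -4/1 + J/J = -4*1 + 1 = -4 + 1 = -3)
H(u) = 1/(-3 + u) (H(u) = 1/(u - 3) = 1/(-3 + u))
H(-10)*(-190) = -190/(-3 - 10) = -190/(-13) = -1/13*(-190) = 190/13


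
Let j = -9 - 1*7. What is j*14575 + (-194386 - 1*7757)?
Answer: -435343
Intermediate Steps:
j = -16 (j = -9 - 7 = -16)
j*14575 + (-194386 - 1*7757) = -16*14575 + (-194386 - 1*7757) = -233200 + (-194386 - 7757) = -233200 - 202143 = -435343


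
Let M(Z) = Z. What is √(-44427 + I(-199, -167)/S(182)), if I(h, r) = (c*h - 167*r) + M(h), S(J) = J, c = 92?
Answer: I*√367473106/91 ≈ 210.65*I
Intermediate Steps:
I(h, r) = -167*r + 93*h (I(h, r) = (92*h - 167*r) + h = (-167*r + 92*h) + h = -167*r + 93*h)
√(-44427 + I(-199, -167)/S(182)) = √(-44427 + (-167*(-167) + 93*(-199))/182) = √(-44427 + (27889 - 18507)*(1/182)) = √(-44427 + 9382*(1/182)) = √(-44427 + 4691/91) = √(-4038166/91) = I*√367473106/91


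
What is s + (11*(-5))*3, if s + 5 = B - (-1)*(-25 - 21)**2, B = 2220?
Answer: 4166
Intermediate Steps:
s = 4331 (s = -5 + (2220 - (-1)*(-25 - 21)**2) = -5 + (2220 - (-1)*(-46)**2) = -5 + (2220 - (-1)*2116) = -5 + (2220 - 1*(-2116)) = -5 + (2220 + 2116) = -5 + 4336 = 4331)
s + (11*(-5))*3 = 4331 + (11*(-5))*3 = 4331 - 55*3 = 4331 - 165 = 4166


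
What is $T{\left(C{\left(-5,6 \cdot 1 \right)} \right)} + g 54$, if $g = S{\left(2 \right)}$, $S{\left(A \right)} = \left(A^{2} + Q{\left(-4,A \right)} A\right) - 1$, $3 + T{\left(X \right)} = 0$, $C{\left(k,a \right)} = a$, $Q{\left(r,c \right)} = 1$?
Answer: $267$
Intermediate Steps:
$T{\left(X \right)} = -3$ ($T{\left(X \right)} = -3 + 0 = -3$)
$S{\left(A \right)} = -1 + A + A^{2}$ ($S{\left(A \right)} = \left(A^{2} + 1 A\right) - 1 = \left(A^{2} + A\right) - 1 = \left(A + A^{2}\right) - 1 = -1 + A + A^{2}$)
$g = 5$ ($g = -1 + 2 + 2^{2} = -1 + 2 + 4 = 5$)
$T{\left(C{\left(-5,6 \cdot 1 \right)} \right)} + g 54 = -3 + 5 \cdot 54 = -3 + 270 = 267$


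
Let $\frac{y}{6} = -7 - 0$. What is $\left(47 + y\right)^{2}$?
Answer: $25$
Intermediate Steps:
$y = -42$ ($y = 6 \left(-7 - 0\right) = 6 \left(-7 + 0\right) = 6 \left(-7\right) = -42$)
$\left(47 + y\right)^{2} = \left(47 - 42\right)^{2} = 5^{2} = 25$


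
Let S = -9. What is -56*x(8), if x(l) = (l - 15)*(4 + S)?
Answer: -1960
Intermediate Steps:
x(l) = 75 - 5*l (x(l) = (l - 15)*(4 - 9) = (-15 + l)*(-5) = 75 - 5*l)
-56*x(8) = -56*(75 - 5*8) = -56*(75 - 40) = -56*35 = -1960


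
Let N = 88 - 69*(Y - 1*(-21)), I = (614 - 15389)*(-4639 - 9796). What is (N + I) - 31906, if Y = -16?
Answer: 213244962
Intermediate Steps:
I = 213277125 (I = -14775*(-14435) = 213277125)
N = -257 (N = 88 - 69*(-16 - 1*(-21)) = 88 - 69*(-16 + 21) = 88 - 69*5 = 88 - 345 = -257)
(N + I) - 31906 = (-257 + 213277125) - 31906 = 213276868 - 31906 = 213244962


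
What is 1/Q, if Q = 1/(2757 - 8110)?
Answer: -5353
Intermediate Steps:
Q = -1/5353 (Q = 1/(-5353) = -1/5353 ≈ -0.00018681)
1/Q = 1/(-1/5353) = -5353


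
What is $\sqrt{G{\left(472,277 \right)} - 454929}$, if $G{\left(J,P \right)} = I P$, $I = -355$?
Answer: $4 i \sqrt{34579} \approx 743.82 i$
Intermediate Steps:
$G{\left(J,P \right)} = - 355 P$
$\sqrt{G{\left(472,277 \right)} - 454929} = \sqrt{\left(-355\right) 277 - 454929} = \sqrt{-98335 - 454929} = \sqrt{-553264} = 4 i \sqrt{34579}$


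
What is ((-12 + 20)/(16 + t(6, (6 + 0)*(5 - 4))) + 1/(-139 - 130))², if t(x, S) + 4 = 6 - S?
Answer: 286225/651249 ≈ 0.43950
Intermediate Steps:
t(x, S) = 2 - S (t(x, S) = -4 + (6 - S) = 2 - S)
((-12 + 20)/(16 + t(6, (6 + 0)*(5 - 4))) + 1/(-139 - 130))² = ((-12 + 20)/(16 + (2 - (6 + 0)*(5 - 4))) + 1/(-139 - 130))² = (8/(16 + (2 - 6)) + 1/(-269))² = (8/(16 + (2 - 1*6)) - 1/269)² = (8/(16 + (2 - 6)) - 1/269)² = (8/(16 - 4) - 1/269)² = (8/12 - 1/269)² = (8*(1/12) - 1/269)² = (⅔ - 1/269)² = (535/807)² = 286225/651249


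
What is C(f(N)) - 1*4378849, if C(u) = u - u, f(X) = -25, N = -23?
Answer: -4378849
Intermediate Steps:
C(u) = 0
C(f(N)) - 1*4378849 = 0 - 1*4378849 = 0 - 4378849 = -4378849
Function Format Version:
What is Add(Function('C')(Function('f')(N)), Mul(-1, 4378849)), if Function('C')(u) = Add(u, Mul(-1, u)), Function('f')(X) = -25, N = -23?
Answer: -4378849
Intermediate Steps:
Function('C')(u) = 0
Add(Function('C')(Function('f')(N)), Mul(-1, 4378849)) = Add(0, Mul(-1, 4378849)) = Add(0, -4378849) = -4378849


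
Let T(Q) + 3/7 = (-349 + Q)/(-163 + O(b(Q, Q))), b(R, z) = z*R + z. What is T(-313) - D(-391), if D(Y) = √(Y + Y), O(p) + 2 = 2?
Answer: 4145/1141 - I*√782 ≈ 3.6328 - 27.964*I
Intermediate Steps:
b(R, z) = z + R*z (b(R, z) = R*z + z = z + R*z)
O(p) = 0 (O(p) = -2 + 2 = 0)
D(Y) = √2*√Y (D(Y) = √(2*Y) = √2*√Y)
T(Q) = 1954/1141 - Q/163 (T(Q) = -3/7 + (-349 + Q)/(-163 + 0) = -3/7 + (-349 + Q)/(-163) = -3/7 + (-349 + Q)*(-1/163) = -3/7 + (349/163 - Q/163) = 1954/1141 - Q/163)
T(-313) - D(-391) = (1954/1141 - 1/163*(-313)) - √2*√(-391) = (1954/1141 + 313/163) - √2*I*√391 = 4145/1141 - I*√782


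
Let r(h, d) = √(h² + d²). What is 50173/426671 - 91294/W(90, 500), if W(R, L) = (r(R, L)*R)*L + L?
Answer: 26223063346207887/223000664720832250 - 821646*√2581/10453049995 ≈ 0.11360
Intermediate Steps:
r(h, d) = √(d² + h²)
W(R, L) = L + L*R*√(L² + R²) (W(R, L) = (√(L² + R²)*R)*L + L = (R*√(L² + R²))*L + L = L*R*√(L² + R²) + L = L + L*R*√(L² + R²))
50173/426671 - 91294/W(90, 500) = 50173/426671 - 91294*1/(500*(1 + 90*√(500² + 90²))) = 50173*(1/426671) - 91294*1/(500*(1 + 90*√(250000 + 8100))) = 50173/426671 - 91294*1/(500*(1 + 90*√258100)) = 50173/426671 - 91294*1/(500*(1 + 90*(10*√2581))) = 50173/426671 - 91294*1/(500*(1 + 900*√2581)) = 50173/426671 - 91294/(500 + 450000*√2581)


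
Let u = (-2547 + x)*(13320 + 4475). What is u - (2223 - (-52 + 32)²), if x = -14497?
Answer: -303299803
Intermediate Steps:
u = -303297980 (u = (-2547 - 14497)*(13320 + 4475) = -17044*17795 = -303297980)
u - (2223 - (-52 + 32)²) = -303297980 - (2223 - (-52 + 32)²) = -303297980 - (2223 - 1*(-20)²) = -303297980 - (2223 - 1*400) = -303297980 - (2223 - 400) = -303297980 - 1*1823 = -303297980 - 1823 = -303299803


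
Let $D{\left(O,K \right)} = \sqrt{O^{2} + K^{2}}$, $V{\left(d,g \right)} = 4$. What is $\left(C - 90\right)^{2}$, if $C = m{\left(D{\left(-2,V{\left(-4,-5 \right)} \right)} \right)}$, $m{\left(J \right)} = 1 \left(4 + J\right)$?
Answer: $7416 - 344 \sqrt{5} \approx 6646.8$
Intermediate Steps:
$D{\left(O,K \right)} = \sqrt{K^{2} + O^{2}}$
$m{\left(J \right)} = 4 + J$
$C = 4 + 2 \sqrt{5}$ ($C = 4 + \sqrt{4^{2} + \left(-2\right)^{2}} = 4 + \sqrt{16 + 4} = 4 + \sqrt{20} = 4 + 2 \sqrt{5} \approx 8.4721$)
$\left(C - 90\right)^{2} = \left(\left(4 + 2 \sqrt{5}\right) - 90\right)^{2} = \left(-86 + 2 \sqrt{5}\right)^{2}$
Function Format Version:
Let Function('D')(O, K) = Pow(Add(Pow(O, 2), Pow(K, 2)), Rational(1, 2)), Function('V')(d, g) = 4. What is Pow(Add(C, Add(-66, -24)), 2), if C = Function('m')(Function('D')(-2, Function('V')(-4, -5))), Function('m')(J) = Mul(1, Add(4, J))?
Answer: Add(7416, Mul(-344, Pow(5, Rational(1, 2)))) ≈ 6646.8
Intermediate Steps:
Function('D')(O, K) = Pow(Add(Pow(K, 2), Pow(O, 2)), Rational(1, 2))
Function('m')(J) = Add(4, J)
C = Add(4, Mul(2, Pow(5, Rational(1, 2)))) (C = Add(4, Pow(Add(Pow(4, 2), Pow(-2, 2)), Rational(1, 2))) = Add(4, Pow(Add(16, 4), Rational(1, 2))) = Add(4, Pow(20, Rational(1, 2))) = Add(4, Mul(2, Pow(5, Rational(1, 2)))) ≈ 8.4721)
Pow(Add(C, Add(-66, -24)), 2) = Pow(Add(Add(4, Mul(2, Pow(5, Rational(1, 2)))), Add(-66, -24)), 2) = Pow(Add(Add(4, Mul(2, Pow(5, Rational(1, 2)))), -90), 2) = Pow(Add(-86, Mul(2, Pow(5, Rational(1, 2)))), 2)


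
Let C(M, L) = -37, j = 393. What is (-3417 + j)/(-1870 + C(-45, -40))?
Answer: 3024/1907 ≈ 1.5857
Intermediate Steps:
(-3417 + j)/(-1870 + C(-45, -40)) = (-3417 + 393)/(-1870 - 37) = -3024/(-1907) = -3024*(-1/1907) = 3024/1907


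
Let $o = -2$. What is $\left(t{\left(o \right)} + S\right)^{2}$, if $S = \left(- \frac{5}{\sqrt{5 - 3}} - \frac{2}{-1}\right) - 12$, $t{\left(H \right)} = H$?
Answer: $\frac{313}{2} + 60 \sqrt{2} \approx 241.35$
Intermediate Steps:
$S = -10 - \frac{5 \sqrt{2}}{2}$ ($S = \left(- \frac{5}{\sqrt{2}} - -2\right) - 12 = \left(- 5 \frac{\sqrt{2}}{2} + 2\right) - 12 = \left(- \frac{5 \sqrt{2}}{2} + 2\right) - 12 = \left(2 - \frac{5 \sqrt{2}}{2}\right) - 12 = -10 - \frac{5 \sqrt{2}}{2} \approx -13.536$)
$\left(t{\left(o \right)} + S\right)^{2} = \left(-2 - \left(10 + \frac{5 \sqrt{2}}{2}\right)\right)^{2} = \left(-12 - \frac{5 \sqrt{2}}{2}\right)^{2}$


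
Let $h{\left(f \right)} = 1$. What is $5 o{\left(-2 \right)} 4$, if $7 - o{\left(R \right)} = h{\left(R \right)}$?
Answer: $120$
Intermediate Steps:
$o{\left(R \right)} = 6$ ($o{\left(R \right)} = 7 - 1 = 6$)
$5 o{\left(-2 \right)} 4 = 5 \cdot 6 \cdot 4 = 30 \cdot 4 = 120$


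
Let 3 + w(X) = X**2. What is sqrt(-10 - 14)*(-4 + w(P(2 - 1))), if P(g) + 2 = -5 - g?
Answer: 114*I*sqrt(6) ≈ 279.24*I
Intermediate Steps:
P(g) = -7 - g (P(g) = -2 + (-5 - g) = -7 - g)
w(X) = -3 + X**2
sqrt(-10 - 14)*(-4 + w(P(2 - 1))) = sqrt(-10 - 14)*(-4 + (-3 + (-7 - (2 - 1))**2)) = sqrt(-24)*(-4 + (-3 + (-7 - 1*1)**2)) = (2*I*sqrt(6))*(-4 + (-3 + (-7 - 1)**2)) = (2*I*sqrt(6))*(-4 + (-3 + (-8)**2)) = (2*I*sqrt(6))*(-4 + (-3 + 64)) = (2*I*sqrt(6))*(-4 + 61) = (2*I*sqrt(6))*57 = 114*I*sqrt(6)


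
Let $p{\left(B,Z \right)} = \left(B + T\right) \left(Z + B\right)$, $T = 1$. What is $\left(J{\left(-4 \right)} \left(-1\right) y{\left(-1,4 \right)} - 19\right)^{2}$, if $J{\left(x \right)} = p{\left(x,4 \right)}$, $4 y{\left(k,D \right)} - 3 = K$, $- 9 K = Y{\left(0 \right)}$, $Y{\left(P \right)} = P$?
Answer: $361$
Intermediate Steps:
$K = 0$ ($K = \left(- \frac{1}{9}\right) 0 = 0$)
$p{\left(B,Z \right)} = \left(1 + B\right) \left(B + Z\right)$ ($p{\left(B,Z \right)} = \left(B + 1\right) \left(Z + B\right) = \left(1 + B\right) \left(B + Z\right)$)
$y{\left(k,D \right)} = \frac{3}{4}$ ($y{\left(k,D \right)} = \frac{3}{4} + \frac{1}{4} \cdot 0 = \frac{3}{4} + 0 = \frac{3}{4}$)
$J{\left(x \right)} = 4 + x^{2} + 5 x$ ($J{\left(x \right)} = x + 4 + x^{2} + x 4 = x + 4 + x^{2} + 4 x = 4 + x^{2} + 5 x$)
$\left(J{\left(-4 \right)} \left(-1\right) y{\left(-1,4 \right)} - 19\right)^{2} = \left(\left(4 + \left(-4\right)^{2} + 5 \left(-4\right)\right) \left(-1\right) \frac{3}{4} - 19\right)^{2} = \left(\left(4 + 16 - 20\right) \left(-1\right) \frac{3}{4} - 19\right)^{2} = \left(0 \left(-1\right) \frac{3}{4} - 19\right)^{2} = \left(0 \cdot \frac{3}{4} - 19\right)^{2} = \left(0 - 19\right)^{2} = \left(-19\right)^{2} = 361$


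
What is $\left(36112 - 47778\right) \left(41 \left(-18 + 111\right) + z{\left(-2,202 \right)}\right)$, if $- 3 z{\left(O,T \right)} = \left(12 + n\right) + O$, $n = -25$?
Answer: $-44540788$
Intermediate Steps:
$z{\left(O,T \right)} = \frac{13}{3} - \frac{O}{3}$ ($z{\left(O,T \right)} = - \frac{\left(12 - 25\right) + O}{3} = - \frac{-13 + O}{3} = \frac{13}{3} - \frac{O}{3}$)
$\left(36112 - 47778\right) \left(41 \left(-18 + 111\right) + z{\left(-2,202 \right)}\right) = \left(36112 - 47778\right) \left(41 \left(-18 + 111\right) + \left(\frac{13}{3} - - \frac{2}{3}\right)\right) = - 11666 \left(41 \cdot 93 + \left(\frac{13}{3} + \frac{2}{3}\right)\right) = - 11666 \left(3813 + 5\right) = \left(-11666\right) 3818 = -44540788$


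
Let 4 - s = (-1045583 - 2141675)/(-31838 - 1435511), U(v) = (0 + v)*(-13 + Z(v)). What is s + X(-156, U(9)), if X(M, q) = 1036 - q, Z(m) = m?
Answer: 38431226/35789 ≈ 1073.8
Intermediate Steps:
U(v) = v*(-13 + v) (U(v) = (0 + v)*(-13 + v) = v*(-13 + v))
s = 65418/35789 (s = 4 - (-1045583 - 2141675)/(-31838 - 1435511) = 4 - (-3187258)/(-1467349) = 4 - (-3187258)*(-1)/1467349 = 4 - 1*77738/35789 = 4 - 77738/35789 = 65418/35789 ≈ 1.8279)
s + X(-156, U(9)) = 65418/35789 + (1036 - 9*(-13 + 9)) = 65418/35789 + (1036 - 9*(-4)) = 65418/35789 + (1036 - 1*(-36)) = 65418/35789 + (1036 + 36) = 65418/35789 + 1072 = 38431226/35789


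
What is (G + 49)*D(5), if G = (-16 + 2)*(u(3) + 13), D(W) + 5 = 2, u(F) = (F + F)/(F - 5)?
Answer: 273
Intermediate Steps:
u(F) = 2*F/(-5 + F) (u(F) = (2*F)/(-5 + F) = 2*F/(-5 + F))
D(W) = -3 (D(W) = -5 + 2 = -3)
G = -140 (G = (-16 + 2)*(2*3/(-5 + 3) + 13) = -14*(2*3/(-2) + 13) = -14*(2*3*(-½) + 13) = -14*(-3 + 13) = -14*10 = -140)
(G + 49)*D(5) = (-140 + 49)*(-3) = -91*(-3) = 273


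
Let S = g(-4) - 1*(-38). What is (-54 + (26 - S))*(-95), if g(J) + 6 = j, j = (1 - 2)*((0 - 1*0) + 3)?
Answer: 5415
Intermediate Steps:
j = -3 (j = -((0 + 0) + 3) = -(0 + 3) = -1*3 = -3)
g(J) = -9 (g(J) = -6 - 3 = -9)
S = 29 (S = -9 - 1*(-38) = -9 + 38 = 29)
(-54 + (26 - S))*(-95) = (-54 + (26 - 1*29))*(-95) = (-54 + (26 - 29))*(-95) = (-54 - 3)*(-95) = -57*(-95) = 5415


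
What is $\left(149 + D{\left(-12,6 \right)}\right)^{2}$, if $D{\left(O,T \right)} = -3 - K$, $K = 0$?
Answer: $21316$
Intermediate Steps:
$D{\left(O,T \right)} = -3$ ($D{\left(O,T \right)} = -3 - 0 = -3 + 0 = -3$)
$\left(149 + D{\left(-12,6 \right)}\right)^{2} = \left(149 - 3\right)^{2} = 146^{2} = 21316$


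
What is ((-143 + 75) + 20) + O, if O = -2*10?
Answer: -68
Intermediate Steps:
O = -20
((-143 + 75) + 20) + O = ((-143 + 75) + 20) - 20 = (-68 + 20) - 20 = -48 - 20 = -68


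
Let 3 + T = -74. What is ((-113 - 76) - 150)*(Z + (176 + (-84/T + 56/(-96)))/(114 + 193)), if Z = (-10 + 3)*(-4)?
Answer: -130850723/13508 ≈ -9686.9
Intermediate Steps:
T = -77 (T = -3 - 74 = -77)
Z = 28 (Z = -7*(-4) = 28)
((-113 - 76) - 150)*(Z + (176 + (-84/T + 56/(-96)))/(114 + 193)) = ((-113 - 76) - 150)*(28 + (176 + (-84/(-77) + 56/(-96)))/(114 + 193)) = (-189 - 150)*(28 + (176 + (-84*(-1/77) + 56*(-1/96)))/307) = -339*(28 + (176 + (12/11 - 7/12))*(1/307)) = -339*(28 + (176 + 67/132)*(1/307)) = -339*(28 + (23299/132)*(1/307)) = -339*(28 + 23299/40524) = -339*1157971/40524 = -130850723/13508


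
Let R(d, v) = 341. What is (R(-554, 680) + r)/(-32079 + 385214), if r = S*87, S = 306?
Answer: 26963/353135 ≈ 0.076353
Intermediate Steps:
r = 26622 (r = 306*87 = 26622)
(R(-554, 680) + r)/(-32079 + 385214) = (341 + 26622)/(-32079 + 385214) = 26963/353135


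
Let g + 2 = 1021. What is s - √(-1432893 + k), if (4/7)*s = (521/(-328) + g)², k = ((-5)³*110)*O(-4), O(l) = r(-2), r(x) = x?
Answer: 779541220647/430336 - I*√1405393 ≈ 1.8115e+6 - 1185.5*I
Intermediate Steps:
g = 1019 (g = -2 + 1021 = 1019)
O(l) = -2
k = 27500 (k = ((-5)³*110)*(-2) = -125*110*(-2) = -13750*(-2) = 27500)
s = 779541220647/430336 (s = 7*(521/(-328) + 1019)²/4 = 7*(521*(-1/328) + 1019)²/4 = 7*(-521/328 + 1019)²/4 = 7*(333711/328)²/4 = (7/4)*(111363031521/107584) = 779541220647/430336 ≈ 1.8115e+6)
s - √(-1432893 + k) = 779541220647/430336 - √(-1432893 + 27500) = 779541220647/430336 - √(-1405393) = 779541220647/430336 - I*√1405393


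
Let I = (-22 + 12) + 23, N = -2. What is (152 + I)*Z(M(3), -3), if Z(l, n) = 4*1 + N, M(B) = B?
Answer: 330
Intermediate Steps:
Z(l, n) = 2 (Z(l, n) = 4*1 - 2 = 4 - 2 = 2)
I = 13 (I = -10 + 23 = 13)
(152 + I)*Z(M(3), -3) = (152 + 13)*2 = 165*2 = 330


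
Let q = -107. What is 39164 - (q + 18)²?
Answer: 31243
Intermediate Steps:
39164 - (q + 18)² = 39164 - (-107 + 18)² = 39164 - 1*(-89)² = 39164 - 1*7921 = 39164 - 7921 = 31243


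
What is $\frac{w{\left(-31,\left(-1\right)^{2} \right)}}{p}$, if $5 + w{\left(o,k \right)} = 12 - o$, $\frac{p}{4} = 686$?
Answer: $\frac{19}{1372} \approx 0.013848$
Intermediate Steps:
$p = 2744$ ($p = 4 \cdot 686 = 2744$)
$w{\left(o,k \right)} = 7 - o$ ($w{\left(o,k \right)} = -5 - \left(-12 + o\right) = 7 - o$)
$\frac{w{\left(-31,\left(-1\right)^{2} \right)}}{p} = \frac{7 - -31}{2744} = \left(7 + 31\right) \frac{1}{2744} = 38 \cdot \frac{1}{2744} = \frac{19}{1372}$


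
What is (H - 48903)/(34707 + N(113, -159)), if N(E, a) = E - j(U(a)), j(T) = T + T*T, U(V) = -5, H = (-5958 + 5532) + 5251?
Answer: -22039/17400 ≈ -1.2666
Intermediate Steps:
H = 4825 (H = -426 + 5251 = 4825)
j(T) = T + T²
N(E, a) = -20 + E (N(E, a) = E - (-5)*(1 - 5) = E - (-5)*(-4) = E - 1*20 = E - 20 = -20 + E)
(H - 48903)/(34707 + N(113, -159)) = (4825 - 48903)/(34707 + (-20 + 113)) = -44078/(34707 + 93) = -44078/34800 = -44078*1/34800 = -22039/17400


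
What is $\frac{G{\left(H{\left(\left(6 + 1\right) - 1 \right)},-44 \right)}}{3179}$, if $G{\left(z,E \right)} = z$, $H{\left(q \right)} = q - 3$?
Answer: $\frac{3}{3179} \approx 0.00094369$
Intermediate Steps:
$H{\left(q \right)} = -3 + q$
$\frac{G{\left(H{\left(\left(6 + 1\right) - 1 \right)},-44 \right)}}{3179} = \frac{-3 + \left(\left(6 + 1\right) - 1\right)}{3179} = \left(-3 + \left(7 - 1\right)\right) \frac{1}{3179} = \left(-3 + 6\right) \frac{1}{3179} = 3 \cdot \frac{1}{3179} = \frac{3}{3179}$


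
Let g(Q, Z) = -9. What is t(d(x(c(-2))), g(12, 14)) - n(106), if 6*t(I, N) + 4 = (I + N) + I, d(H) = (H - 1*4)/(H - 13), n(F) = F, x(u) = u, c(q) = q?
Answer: -3241/30 ≈ -108.03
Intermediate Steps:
d(H) = (-4 + H)/(-13 + H) (d(H) = (H - 4)/(-13 + H) = (-4 + H)/(-13 + H))
t(I, N) = -⅔ + I/3 + N/6 (t(I, N) = -⅔ + ((I + N) + I)/6 = -⅔ + (N + 2*I)/6 = -⅔ + (I/3 + N/6) = -⅔ + I/3 + N/6)
t(d(x(c(-2))), g(12, 14)) - n(106) = (-⅔ + ((-4 - 2)/(-13 - 2))/3 + (⅙)*(-9)) - 1*106 = (-⅔ + (-6/(-15))/3 - 3/2) - 106 = (-⅔ + (-1/15*(-6))/3 - 3/2) - 106 = (-⅔ + (⅓)*(⅖) - 3/2) - 106 = (-⅔ + 2/15 - 3/2) - 106 = -61/30 - 106 = -3241/30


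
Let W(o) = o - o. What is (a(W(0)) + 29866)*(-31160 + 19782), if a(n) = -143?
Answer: -338188294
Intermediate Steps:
W(o) = 0
(a(W(0)) + 29866)*(-31160 + 19782) = (-143 + 29866)*(-31160 + 19782) = 29723*(-11378) = -338188294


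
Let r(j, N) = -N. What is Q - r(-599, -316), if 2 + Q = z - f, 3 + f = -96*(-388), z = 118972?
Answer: 81409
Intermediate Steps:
f = 37245 (f = -3 - 96*(-388) = -3 + 37248 = 37245)
Q = 81725 (Q = -2 + (118972 - 1*37245) = -2 + (118972 - 37245) = -2 + 81727 = 81725)
Q - r(-599, -316) = 81725 - (-1)*(-316) = 81725 - 1*316 = 81725 - 316 = 81409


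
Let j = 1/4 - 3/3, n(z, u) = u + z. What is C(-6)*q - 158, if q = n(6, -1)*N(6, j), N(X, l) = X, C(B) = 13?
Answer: 232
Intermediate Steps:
j = -¾ (j = 1*(¼) - 3*⅓ = ¼ - 1 = -¾ ≈ -0.75000)
q = 30 (q = (-1 + 6)*6 = 5*6 = 30)
C(-6)*q - 158 = 13*30 - 158 = 390 - 158 = 232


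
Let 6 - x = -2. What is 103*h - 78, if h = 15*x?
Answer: 12282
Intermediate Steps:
x = 8 (x = 6 - 1*(-2) = 6 + 2 = 8)
h = 120 (h = 15*8 = 120)
103*h - 78 = 103*120 - 78 = 12360 - 78 = 12282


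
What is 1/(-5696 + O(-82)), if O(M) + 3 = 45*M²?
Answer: 1/296881 ≈ 3.3684e-6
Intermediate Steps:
O(M) = -3 + 45*M²
1/(-5696 + O(-82)) = 1/(-5696 + (-3 + 45*(-82)²)) = 1/(-5696 + (-3 + 45*6724)) = 1/(-5696 + (-3 + 302580)) = 1/(-5696 + 302577) = 1/296881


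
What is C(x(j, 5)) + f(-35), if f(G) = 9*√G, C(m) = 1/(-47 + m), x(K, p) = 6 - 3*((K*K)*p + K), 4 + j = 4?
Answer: -1/41 + 9*I*√35 ≈ -0.02439 + 53.245*I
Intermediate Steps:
j = 0 (j = -4 + 4 = 0)
x(K, p) = 6 - 3*K - 3*p*K² (x(K, p) = 6 - 3*(K²*p + K) = 6 - 3*(p*K² + K) = 6 - 3*(K + p*K²) = 6 + (-3*K - 3*p*K²) = 6 - 3*K - 3*p*K²)
C(x(j, 5)) + f(-35) = 1/(-47 + (6 - 3*0 - 3*5*0²)) + 9*√(-35) = 1/(-47 + (6 + 0 - 3*5*0)) + 9*(I*√35) = 1/(-47 + (6 + 0 + 0)) + 9*I*√35 = 1/(-47 + 6) + 9*I*√35 = 1/(-41) + 9*I*√35 = -1/41 + 9*I*√35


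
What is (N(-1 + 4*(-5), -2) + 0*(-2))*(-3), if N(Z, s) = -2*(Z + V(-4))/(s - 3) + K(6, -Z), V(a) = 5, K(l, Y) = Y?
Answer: -219/5 ≈ -43.800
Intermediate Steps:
N(Z, s) = -Z - 2*(5 + Z)/(-3 + s) (N(Z, s) = -2*(Z + 5)/(s - 3) - Z = -2*(5 + Z)/(-3 + s) - Z = -Z - 2*(5 + Z)/(-3 + s))
(N(-1 + 4*(-5), -2) + 0*(-2))*(-3) = ((-10 + (-1 + 4*(-5)) - 1*(-1 + 4*(-5))*(-2))/(-3 - 2) + 0*(-2))*(-3) = ((-10 + (-1 - 20) - 1*(-1 - 20)*(-2))/(-5) + 0)*(-3) = (-(-10 - 21 - 1*(-21)*(-2))/5 + 0)*(-3) = (-(-10 - 21 - 42)/5 + 0)*(-3) = (-⅕*(-73) + 0)*(-3) = (73/5 + 0)*(-3) = (73/5)*(-3) = -219/5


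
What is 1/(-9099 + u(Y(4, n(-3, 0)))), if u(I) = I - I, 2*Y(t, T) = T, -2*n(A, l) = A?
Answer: -1/9099 ≈ -0.00010990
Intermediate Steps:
n(A, l) = -A/2
Y(t, T) = T/2
u(I) = 0
1/(-9099 + u(Y(4, n(-3, 0)))) = 1/(-9099 + 0) = 1/(-9099) = -1/9099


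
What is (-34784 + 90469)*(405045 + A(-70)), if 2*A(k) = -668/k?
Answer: 22555196522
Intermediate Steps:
A(k) = -334/k (A(k) = (-668/k)/2 = -334/k)
(-34784 + 90469)*(405045 + A(-70)) = (-34784 + 90469)*(405045 - 334/(-70)) = 55685*(405045 - 334*(-1/70)) = 55685*(405045 + 167/35) = 55685*(14176742/35) = 22555196522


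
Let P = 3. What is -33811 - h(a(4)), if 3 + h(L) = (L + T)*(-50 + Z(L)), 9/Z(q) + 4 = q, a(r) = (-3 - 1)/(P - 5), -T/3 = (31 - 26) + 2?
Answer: -69687/2 ≈ -34844.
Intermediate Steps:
T = -21 (T = -3*((31 - 26) + 2) = -3*(5 + 2) = -3*7 = -21)
a(r) = 2 (a(r) = (-3 - 1)/(3 - 5) = -4/(-2) = -4*(-½) = 2)
Z(q) = 9/(-4 + q)
h(L) = -3 + (-50 + 9/(-4 + L))*(-21 + L) (h(L) = -3 + (L - 21)*(-50 + 9/(-4 + L)) = -3 + (-21 + L)*(-50 + 9/(-4 + L)) = -3 + (-50 + 9/(-4 + L))*(-21 + L))
-33811 - h(a(4)) = -33811 - (-4377 - 50*2² + 1256*2)/(-4 + 2) = -33811 - (-4377 - 50*4 + 2512)/(-2) = -33811 - (-1)*(-4377 - 200 + 2512)/2 = -33811 - (-1)*(-2065)/2 = -33811 - 1*2065/2 = -33811 - 2065/2 = -69687/2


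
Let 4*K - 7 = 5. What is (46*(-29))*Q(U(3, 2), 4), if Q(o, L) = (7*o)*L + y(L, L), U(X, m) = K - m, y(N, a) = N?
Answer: -42688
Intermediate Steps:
K = 3 (K = 7/4 + (1/4)*5 = 7/4 + 5/4 = 3)
U(X, m) = 3 - m
Q(o, L) = L + 7*L*o (Q(o, L) = (7*o)*L + L = 7*L*o + L = L + 7*L*o)
(46*(-29))*Q(U(3, 2), 4) = (46*(-29))*(4*(1 + 7*(3 - 1*2))) = -5336*(1 + 7*(3 - 2)) = -5336*(1 + 7*1) = -5336*(1 + 7) = -5336*8 = -1334*32 = -42688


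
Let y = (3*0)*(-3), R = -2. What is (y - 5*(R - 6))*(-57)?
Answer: -2280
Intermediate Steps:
y = 0 (y = 0*(-3) = 0)
(y - 5*(R - 6))*(-57) = (0 - 5*(-2 - 6))*(-57) = (0 - 5*(-8))*(-57) = (0 + 40)*(-57) = 40*(-57) = -2280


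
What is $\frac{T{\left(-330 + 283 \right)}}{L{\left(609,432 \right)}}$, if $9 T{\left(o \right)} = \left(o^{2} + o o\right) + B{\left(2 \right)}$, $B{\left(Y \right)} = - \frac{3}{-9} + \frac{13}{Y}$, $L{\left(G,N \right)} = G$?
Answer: $\frac{26549}{32886} \approx 0.8073$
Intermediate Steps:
$B{\left(Y \right)} = \frac{1}{3} + \frac{13}{Y}$ ($B{\left(Y \right)} = \left(-3\right) \left(- \frac{1}{9}\right) + \frac{13}{Y} = \frac{1}{3} + \frac{13}{Y}$)
$T{\left(o \right)} = \frac{41}{54} + \frac{2 o^{2}}{9}$ ($T{\left(o \right)} = \frac{\left(o^{2} + o o\right) + \frac{39 + 2}{3 \cdot 2}}{9} = \frac{\left(o^{2} + o^{2}\right) + \frac{1}{3} \cdot \frac{1}{2} \cdot 41}{9} = \frac{2 o^{2} + \frac{41}{6}}{9} = \frac{\frac{41}{6} + 2 o^{2}}{9} = \frac{41}{54} + \frac{2 o^{2}}{9}$)
$\frac{T{\left(-330 + 283 \right)}}{L{\left(609,432 \right)}} = \frac{\frac{41}{54} + \frac{2 \left(-330 + 283\right)^{2}}{9}}{609} = \left(\frac{41}{54} + \frac{2 \left(-47\right)^{2}}{9}\right) \frac{1}{609} = \left(\frac{41}{54} + \frac{2}{9} \cdot 2209\right) \frac{1}{609} = \left(\frac{41}{54} + \frac{4418}{9}\right) \frac{1}{609} = \frac{26549}{54} \cdot \frac{1}{609} = \frac{26549}{32886}$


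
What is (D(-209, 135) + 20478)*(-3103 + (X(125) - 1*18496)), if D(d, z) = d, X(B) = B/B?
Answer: -437769862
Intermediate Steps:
X(B) = 1
(D(-209, 135) + 20478)*(-3103 + (X(125) - 1*18496)) = (-209 + 20478)*(-3103 + (1 - 1*18496)) = 20269*(-3103 + (1 - 18496)) = 20269*(-3103 - 18495) = 20269*(-21598) = -437769862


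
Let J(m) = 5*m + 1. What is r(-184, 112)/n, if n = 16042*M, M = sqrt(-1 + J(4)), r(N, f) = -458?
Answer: -229*sqrt(5)/80210 ≈ -0.0063840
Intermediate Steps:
J(m) = 1 + 5*m
M = 2*sqrt(5) (M = sqrt(-1 + (1 + 5*4)) = sqrt(-1 + (1 + 20)) = sqrt(-1 + 21) = sqrt(20) = 2*sqrt(5) ≈ 4.4721)
n = 32084*sqrt(5) (n = 16042*(2*sqrt(5)) = 32084*sqrt(5) ≈ 71742.)
r(-184, 112)/n = -458*sqrt(5)/160420 = -229*sqrt(5)/80210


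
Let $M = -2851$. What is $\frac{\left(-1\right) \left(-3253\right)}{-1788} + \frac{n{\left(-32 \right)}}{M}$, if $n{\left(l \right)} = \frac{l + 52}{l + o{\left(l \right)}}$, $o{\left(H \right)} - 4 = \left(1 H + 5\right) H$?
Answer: $- \frac{1938338267}{1065395892} \approx -1.8194$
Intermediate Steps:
$o{\left(H \right)} = 4 + H \left(5 + H\right)$ ($o{\left(H \right)} = 4 + \left(1 H + 5\right) H = 4 + \left(H + 5\right) H = 4 + \left(5 + H\right) H = 4 + H \left(5 + H\right)$)
$n{\left(l \right)} = \frac{52 + l}{4 + l^{2} + 6 l}$ ($n{\left(l \right)} = \frac{l + 52}{l + \left(4 + l^{2} + 5 l\right)} = \frac{52 + l}{4 + l^{2} + 6 l}$)
$\frac{\left(-1\right) \left(-3253\right)}{-1788} + \frac{n{\left(-32 \right)}}{M} = \frac{\left(-1\right) \left(-3253\right)}{-1788} + \frac{\frac{1}{4 + \left(-32\right)^{2} + 6 \left(-32\right)} \left(52 - 32\right)}{-2851} = 3253 \left(- \frac{1}{1788}\right) + \frac{1}{4 + 1024 - 192} \cdot 20 \left(- \frac{1}{2851}\right) = - \frac{3253}{1788} + \frac{1}{836} \cdot 20 \left(- \frac{1}{2851}\right) = - \frac{3253}{1788} + \frac{5}{209} \left(- \frac{1}{2851}\right) = - \frac{3253}{1788} - \frac{5}{595859} = - \frac{1938338267}{1065395892}$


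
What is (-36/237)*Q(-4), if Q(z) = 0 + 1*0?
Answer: 0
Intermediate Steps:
Q(z) = 0 (Q(z) = 0 + 0 = 0)
(-36/237)*Q(-4) = -36/237*0 = -36*1/237*0 = -12/79*0 = 0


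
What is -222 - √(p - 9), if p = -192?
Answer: -222 - I*√201 ≈ -222.0 - 14.177*I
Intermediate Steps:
-222 - √(p - 9) = -222 - √(-192 - 9) = -222 - √(-201) = -222 - I*√201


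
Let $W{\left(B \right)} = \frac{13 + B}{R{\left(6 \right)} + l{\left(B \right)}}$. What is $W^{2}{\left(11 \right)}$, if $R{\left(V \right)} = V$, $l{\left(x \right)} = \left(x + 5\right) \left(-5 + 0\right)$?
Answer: $\frac{144}{1369} \approx 0.10519$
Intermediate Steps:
$l{\left(x \right)} = -25 - 5 x$ ($l{\left(x \right)} = \left(5 + x\right) \left(-5\right) = -25 - 5 x$)
$W{\left(B \right)} = \frac{13 + B}{-19 - 5 B}$ ($W{\left(B \right)} = \frac{13 + B}{6 - \left(25 + 5 B\right)} = \frac{13 + B}{-19 - 5 B}$)
$W^{2}{\left(11 \right)} = \left(\frac{-13 - 11}{19 + 5 \cdot 11}\right)^{2} = \left(\frac{-13 - 11}{19 + 55}\right)^{2} = \left(\frac{1}{74} \left(-24\right)\right)^{2} = \left(- \frac{12}{37}\right)^{2} = \frac{144}{1369}$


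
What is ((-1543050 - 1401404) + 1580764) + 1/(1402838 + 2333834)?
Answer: -5095662239679/3736672 ≈ -1.3637e+6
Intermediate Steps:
((-1543050 - 1401404) + 1580764) + 1/(1402838 + 2333834) = (-2944454 + 1580764) + 1/3736672 = -1363690 + 1/3736672 = -5095662239679/3736672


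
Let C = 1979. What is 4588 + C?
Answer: 6567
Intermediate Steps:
4588 + C = 4588 + 1979 = 6567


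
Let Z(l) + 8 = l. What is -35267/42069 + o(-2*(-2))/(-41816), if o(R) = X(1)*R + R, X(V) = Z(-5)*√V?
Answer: -184088195/219894663 ≈ -0.83717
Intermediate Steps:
Z(l) = -8 + l
X(V) = -13*√V (X(V) = (-8 - 5)*√V = -13*√V)
o(R) = -12*R (o(R) = (-13*√1)*R + R = (-13*1)*R + R = -13*R + R = -12*R)
-35267/42069 + o(-2*(-2))/(-41816) = -35267/42069 - (-24)*(-2)/(-41816) = -35267*1/42069 - 12*4*(-1/41816) = -35267/42069 - 48*(-1/41816) = -35267/42069 + 6/5227 = -184088195/219894663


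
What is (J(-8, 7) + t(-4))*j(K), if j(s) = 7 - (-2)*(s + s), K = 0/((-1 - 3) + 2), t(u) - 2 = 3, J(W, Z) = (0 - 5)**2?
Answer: 210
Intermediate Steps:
J(W, Z) = 25 (J(W, Z) = (-5)**2 = 25)
t(u) = 5 (t(u) = 2 + 3 = 5)
K = 0 (K = 0/(-4 + 2) = 0/(-2) = 0*(-1/2) = 0)
j(s) = 7 + 4*s (j(s) = 7 - (-2)*2*s = 7 - (-4)*s = 7 + 4*s)
(J(-8, 7) + t(-4))*j(K) = (25 + 5)*(7 + 4*0) = 30*(7 + 0) = 30*7 = 210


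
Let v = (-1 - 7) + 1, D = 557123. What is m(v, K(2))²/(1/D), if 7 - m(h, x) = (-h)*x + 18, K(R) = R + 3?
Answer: 1178872268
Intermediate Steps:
K(R) = 3 + R
v = -7 (v = -8 + 1 = -7)
m(h, x) = -11 + h*x (m(h, x) = 7 - ((-h)*x + 18) = 7 - (-h*x + 18) = 7 - (18 - h*x) = 7 + (-18 + h*x) = -11 + h*x)
m(v, K(2))²/(1/D) = (-11 - 7*(3 + 2))²/(1/557123) = (-11 - 7*5)²/(1/557123) = (-11 - 35)²*557123 = (-46)²*557123 = 2116*557123 = 1178872268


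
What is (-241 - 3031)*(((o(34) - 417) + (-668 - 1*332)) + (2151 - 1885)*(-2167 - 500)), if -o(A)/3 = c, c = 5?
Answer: 2325914288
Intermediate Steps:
o(A) = -15 (o(A) = -3*5 = -15)
(-241 - 3031)*(((o(34) - 417) + (-668 - 1*332)) + (2151 - 1885)*(-2167 - 500)) = (-241 - 3031)*(((-15 - 417) + (-668 - 1*332)) + (2151 - 1885)*(-2167 - 500)) = -3272*((-432 + (-668 - 332)) + 266*(-2667)) = -3272*((-432 - 1000) - 709422) = -3272*(-1432 - 709422) = -3272*(-710854) = 2325914288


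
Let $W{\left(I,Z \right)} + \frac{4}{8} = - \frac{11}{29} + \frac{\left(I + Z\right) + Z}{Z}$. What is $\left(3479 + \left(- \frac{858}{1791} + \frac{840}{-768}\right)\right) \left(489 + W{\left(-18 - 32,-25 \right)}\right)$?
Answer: $\frac{1896190525567}{1108032} \approx 1.7113 \cdot 10^{6}$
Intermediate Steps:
$W{\left(I,Z \right)} = - \frac{51}{58} + \frac{I + 2 Z}{Z}$ ($W{\left(I,Z \right)} = - \frac{1}{2} + \left(- \frac{11}{29} + \frac{\left(I + Z\right) + Z}{Z}\right) = - \frac{1}{2} + \left(\left(-11\right) \frac{1}{29} + \frac{I + 2 Z}{Z}\right) = - \frac{1}{2} - \left(\frac{11}{29} - \frac{I + 2 Z}{Z}\right) = - \frac{51}{58} + \frac{I + 2 Z}{Z}$)
$\left(3479 + \left(- \frac{858}{1791} + \frac{840}{-768}\right)\right) \left(489 + W{\left(-18 - 32,-25 \right)}\right) = \left(3479 + \left(- \frac{858}{1791} + \frac{840}{-768}\right)\right) \left(489 + \left(\frac{65}{58} + \frac{-18 - 32}{-25}\right)\right) = \left(3479 + \left(\left(-858\right) \frac{1}{1791} + 840 \left(- \frac{1}{768}\right)\right)\right) \left(489 + \left(\frac{65}{58} + \left(-18 - 32\right) \left(- \frac{1}{25}\right)\right)\right) = \left(3479 - \frac{30047}{19104}\right) \left(489 + \left(\frac{65}{58} - -2\right)\right) = \left(3479 - \frac{30047}{19104}\right) \left(489 + \left(\frac{65}{58} + 2\right)\right) = \frac{66432769 \left(489 + \frac{181}{58}\right)}{19104} = \frac{66432769}{19104} \cdot \frac{28543}{58} = \frac{1896190525567}{1108032}$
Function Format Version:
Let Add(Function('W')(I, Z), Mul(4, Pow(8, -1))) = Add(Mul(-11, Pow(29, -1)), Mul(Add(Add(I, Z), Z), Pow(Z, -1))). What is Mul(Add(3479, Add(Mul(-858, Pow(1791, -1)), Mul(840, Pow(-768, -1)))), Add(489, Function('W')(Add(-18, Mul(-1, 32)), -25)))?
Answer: Rational(1896190525567, 1108032) ≈ 1.7113e+6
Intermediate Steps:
Function('W')(I, Z) = Add(Rational(-51, 58), Mul(Pow(Z, -1), Add(I, Mul(2, Z)))) (Function('W')(I, Z) = Add(Rational(-1, 2), Add(Mul(-11, Pow(29, -1)), Mul(Add(Add(I, Z), Z), Pow(Z, -1)))) = Add(Rational(-1, 2), Add(Mul(-11, Rational(1, 29)), Mul(Add(I, Mul(2, Z)), Pow(Z, -1)))) = Add(Rational(-1, 2), Add(Rational(-11, 29), Mul(Pow(Z, -1), Add(I, Mul(2, Z))))) = Add(Rational(-51, 58), Mul(Pow(Z, -1), Add(I, Mul(2, Z)))))
Mul(Add(3479, Add(Mul(-858, Pow(1791, -1)), Mul(840, Pow(-768, -1)))), Add(489, Function('W')(Add(-18, Mul(-1, 32)), -25))) = Mul(Add(3479, Add(Mul(-858, Pow(1791, -1)), Mul(840, Pow(-768, -1)))), Add(489, Add(Rational(65, 58), Mul(Add(-18, Mul(-1, 32)), Pow(-25, -1))))) = Mul(Add(3479, Add(Mul(-858, Rational(1, 1791)), Mul(840, Rational(-1, 768)))), Add(489, Add(Rational(65, 58), Mul(Add(-18, -32), Rational(-1, 25))))) = Mul(Add(3479, Add(Rational(-286, 597), Rational(-35, 32))), Add(489, Add(Rational(65, 58), Mul(-50, Rational(-1, 25))))) = Mul(Add(3479, Rational(-30047, 19104)), Add(489, Add(Rational(65, 58), 2))) = Mul(Rational(66432769, 19104), Add(489, Rational(181, 58))) = Mul(Rational(66432769, 19104), Rational(28543, 58)) = Rational(1896190525567, 1108032)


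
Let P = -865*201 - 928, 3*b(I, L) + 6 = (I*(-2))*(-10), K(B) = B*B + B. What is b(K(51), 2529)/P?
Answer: -17678/174793 ≈ -0.10114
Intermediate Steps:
K(B) = B + B**2 (K(B) = B**2 + B = B + B**2)
b(I, L) = -2 + 20*I/3 (b(I, L) = -2 + ((I*(-2))*(-10))/3 = -2 + (-2*I*(-10))/3 = -2 + (20*I)/3 = -2 + 20*I/3)
P = -174793 (P = -173865 - 928 = -174793)
b(K(51), 2529)/P = (-2 + 20*(51*(1 + 51))/3)/(-174793) = (-2 + 20*(51*52)/3)*(-1/174793) = (-2 + (20/3)*2652)*(-1/174793) = (-2 + 17680)*(-1/174793) = 17678*(-1/174793) = -17678/174793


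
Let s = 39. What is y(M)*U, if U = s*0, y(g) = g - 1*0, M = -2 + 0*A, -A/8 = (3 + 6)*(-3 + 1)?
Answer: 0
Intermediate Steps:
A = 144 (A = -8*(3 + 6)*(-3 + 1) = -72*(-2) = -8*(-18) = 144)
M = -2 (M = -2 + 0*144 = -2 + 0 = -2)
y(g) = g (y(g) = g + 0 = g)
U = 0 (U = 39*0 = 0)
y(M)*U = -2*0 = 0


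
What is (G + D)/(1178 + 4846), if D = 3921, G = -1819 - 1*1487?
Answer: 205/2008 ≈ 0.10209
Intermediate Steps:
G = -3306 (G = -1819 - 1487 = -3306)
(G + D)/(1178 + 4846) = (-3306 + 3921)/(1178 + 4846) = 615/6024 = 615*(1/6024) = 205/2008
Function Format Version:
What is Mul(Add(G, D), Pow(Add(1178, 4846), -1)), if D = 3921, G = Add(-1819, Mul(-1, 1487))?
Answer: Rational(205, 2008) ≈ 0.10209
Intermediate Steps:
G = -3306 (G = Add(-1819, -1487) = -3306)
Mul(Add(G, D), Pow(Add(1178, 4846), -1)) = Mul(Add(-3306, 3921), Pow(Add(1178, 4846), -1)) = Mul(615, Pow(6024, -1)) = Mul(615, Rational(1, 6024)) = Rational(205, 2008)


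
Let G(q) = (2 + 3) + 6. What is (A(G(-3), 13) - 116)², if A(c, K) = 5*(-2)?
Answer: 15876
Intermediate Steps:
G(q) = 11 (G(q) = 5 + 6 = 11)
A(c, K) = -10
(A(G(-3), 13) - 116)² = (-10 - 116)² = (-126)² = 15876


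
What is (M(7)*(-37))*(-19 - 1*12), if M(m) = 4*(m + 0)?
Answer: 32116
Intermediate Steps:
M(m) = 4*m
(M(7)*(-37))*(-19 - 1*12) = ((4*7)*(-37))*(-19 - 1*12) = (28*(-37))*(-19 - 12) = -1036*(-31) = 32116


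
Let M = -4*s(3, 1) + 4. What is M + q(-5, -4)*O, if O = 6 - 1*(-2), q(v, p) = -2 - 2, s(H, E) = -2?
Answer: -20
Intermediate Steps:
q(v, p) = -4
O = 8 (O = 6 + 2 = 8)
M = 12 (M = -4*(-2) + 4 = 8 + 4 = 12)
M + q(-5, -4)*O = 12 - 4*8 = 12 - 32 = -20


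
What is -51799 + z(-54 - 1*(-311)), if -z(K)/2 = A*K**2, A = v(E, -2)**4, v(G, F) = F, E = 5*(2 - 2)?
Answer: -2165367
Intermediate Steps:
E = 0 (E = 5*0 = 0)
A = 16 (A = (-2)**4 = 16)
z(K) = -32*K**2
-51799 + z(-54 - 1*(-311)) = -51799 - 32*(-54 - 1*(-311))**2 = -51799 - 32*(-54 + 311)**2 = -51799 - 32*257**2 = -51799 - 32*66049 = -51799 - 2113568 = -2165367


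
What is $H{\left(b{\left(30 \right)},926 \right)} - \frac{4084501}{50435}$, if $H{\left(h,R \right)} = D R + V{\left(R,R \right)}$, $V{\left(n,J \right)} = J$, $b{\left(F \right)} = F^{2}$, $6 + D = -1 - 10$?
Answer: $- \frac{751329461}{50435} \approx -14897.0$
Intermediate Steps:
$D = -17$ ($D = -6 - 11 = -17$)
$H{\left(h,R \right)} = - 16 R$ ($H{\left(h,R \right)} = - 17 R + R = - 16 R$)
$H{\left(b{\left(30 \right)},926 \right)} - \frac{4084501}{50435} = \left(-16\right) 926 - \frac{4084501}{50435} = -14816 - 4084501 \cdot \frac{1}{50435} = -14816 - \frac{4084501}{50435} = - \frac{751329461}{50435}$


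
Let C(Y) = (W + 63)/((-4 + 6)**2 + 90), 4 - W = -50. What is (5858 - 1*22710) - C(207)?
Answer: -1584205/94 ≈ -16853.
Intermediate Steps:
W = 54 (W = 4 - 1*(-50) = 4 + 50 = 54)
C(Y) = 117/94 (C(Y) = (54 + 63)/((-4 + 6)**2 + 90) = 117/(2**2 + 90) = 117/(4 + 90) = 117/94)
(5858 - 1*22710) - C(207) = (5858 - 1*22710) - 1*117/94 = (5858 - 22710) - 117/94 = -16852 - 117/94 = -1584205/94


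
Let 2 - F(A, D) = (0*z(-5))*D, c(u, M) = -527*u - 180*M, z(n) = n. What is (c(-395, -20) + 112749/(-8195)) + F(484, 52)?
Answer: 1735317816/8195 ≈ 2.1175e+5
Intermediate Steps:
F(A, D) = 2 (F(A, D) = 2 - 0*(-5)*D = 2 - 0*D = 2 - 1*0 = 2 + 0 = 2)
(c(-395, -20) + 112749/(-8195)) + F(484, 52) = ((-527*(-395) - 180*(-20)) + 112749/(-8195)) + 2 = ((208165 + 3600) + 112749*(-1/8195)) + 2 = (211765 - 112749/8195) + 2 = 1735301426/8195 + 2 = 1735317816/8195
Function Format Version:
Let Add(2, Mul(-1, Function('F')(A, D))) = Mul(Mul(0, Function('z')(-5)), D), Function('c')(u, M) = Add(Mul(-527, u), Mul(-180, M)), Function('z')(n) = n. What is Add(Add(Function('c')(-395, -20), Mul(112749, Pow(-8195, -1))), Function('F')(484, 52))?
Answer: Rational(1735317816, 8195) ≈ 2.1175e+5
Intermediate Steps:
Function('F')(A, D) = 2 (Function('F')(A, D) = Add(2, Mul(-1, Mul(Mul(0, -5), D))) = Add(2, Mul(-1, Mul(0, D))) = Add(2, Mul(-1, 0)) = Add(2, 0) = 2)
Add(Add(Function('c')(-395, -20), Mul(112749, Pow(-8195, -1))), Function('F')(484, 52)) = Add(Add(Add(Mul(-527, -395), Mul(-180, -20)), Mul(112749, Pow(-8195, -1))), 2) = Add(Add(Add(208165, 3600), Mul(112749, Rational(-1, 8195))), 2) = Add(Add(211765, Rational(-112749, 8195)), 2) = Add(Rational(1735301426, 8195), 2) = Rational(1735317816, 8195)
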